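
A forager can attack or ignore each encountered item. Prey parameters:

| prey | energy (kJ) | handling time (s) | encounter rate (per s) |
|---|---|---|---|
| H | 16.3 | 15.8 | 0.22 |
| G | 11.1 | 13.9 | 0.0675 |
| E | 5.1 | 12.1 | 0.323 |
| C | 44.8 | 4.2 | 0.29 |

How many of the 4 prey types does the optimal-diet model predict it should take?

1

Profitabilities (E/h, kJ/s): C 10.7, H 1.03, G 0.799, E 0.421. Add prey in this order while the next type's profitability exceeds the intake rate on those already taken.
Rate on top 1: 5.858. H: 1.03 < 5.858 → exclude; stop.
Optimal diet: C — 1 of 4 types.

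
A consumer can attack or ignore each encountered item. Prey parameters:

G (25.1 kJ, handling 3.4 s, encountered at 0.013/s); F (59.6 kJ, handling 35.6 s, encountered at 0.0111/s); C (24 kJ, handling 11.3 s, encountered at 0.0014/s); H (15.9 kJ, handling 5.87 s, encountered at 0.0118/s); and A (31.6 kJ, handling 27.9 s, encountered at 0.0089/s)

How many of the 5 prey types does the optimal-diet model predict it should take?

E/h in descending order: G 7.38, H 2.71, C 2.12, F 1.67, A 1.13 kJ/s. The optimal diet is the largest prefix of this list for which every included type satisfies E_i/h_i > R on the types above it.
Rate on top 1: 0.3125. H: 2.71 > 0.3125 → include.
Rate on top 2: 0.4615. C: 2.12 > 0.4615 → include.
Rate on top 3: 0.4848. F: 1.67 > 0.4848 → include.
Rate on top 4: 0.7931. A: 1.13 > 0.7931 → include.
Optimal diet: G, H, C, F, A — 5 of 5 types.

5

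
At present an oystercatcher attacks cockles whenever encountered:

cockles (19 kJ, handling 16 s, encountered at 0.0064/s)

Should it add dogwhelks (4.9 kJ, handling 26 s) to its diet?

Yes

On cockles alone, R = ΣλE/(1+Σλh) = 0.1216/1.102 = 0.1103 kJ/s.
Profitability of dogwhelks: 4.9/26 = 0.1885 kJ/s.
0.1885 > 0.1103, so adding dogwhelks raises the average — include it.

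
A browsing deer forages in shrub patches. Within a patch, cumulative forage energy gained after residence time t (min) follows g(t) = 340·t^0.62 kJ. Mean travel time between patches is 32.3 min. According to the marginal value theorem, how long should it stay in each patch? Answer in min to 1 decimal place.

Maximise g(t)/(T+t): set derivative to zero → g'(t)(T+t) = g(t).
g'(t) = 0.62·340·t^-0.38. Setting 0.62·340·t^-0.38 = 340·t^0.62/(32.3+t) gives 0.62(32.3+t) = t, so 0.38·t = 0.62×32.3.
t* = 0.62×32.3/0.38 = 52.7 min.

52.7 min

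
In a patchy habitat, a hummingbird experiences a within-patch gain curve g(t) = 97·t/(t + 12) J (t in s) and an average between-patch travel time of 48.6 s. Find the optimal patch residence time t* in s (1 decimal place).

24.1 s

Maximise g(t)/(T+t): set derivative to zero → g'(t)(T+t) = g(t).
g'(t) = 97·12/(t + 12)². Setting 97·12/(t+12)² = 97t/[(t+12)(48.6+t)] gives 12(48.6+t) = t(t+12), so t² = 12×48.6 = 583.2.
t* = √583.2 = 24.15 s.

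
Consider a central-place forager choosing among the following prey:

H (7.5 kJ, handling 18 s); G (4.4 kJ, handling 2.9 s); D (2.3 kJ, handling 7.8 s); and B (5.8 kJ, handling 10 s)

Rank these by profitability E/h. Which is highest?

In descending order of E/h:
G: 4.4/2.9 = 1.52 kJ/s
B: 5.8/10 = 0.58 kJ/s
H: 7.5/18 = 0.417 kJ/s
D: 2.3/7.8 = 0.295 kJ/s

G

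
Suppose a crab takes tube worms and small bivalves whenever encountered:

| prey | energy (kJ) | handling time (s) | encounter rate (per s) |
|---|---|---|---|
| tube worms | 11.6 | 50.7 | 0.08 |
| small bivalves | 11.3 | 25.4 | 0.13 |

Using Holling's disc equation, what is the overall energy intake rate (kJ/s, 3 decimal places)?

0.287 kJ/s

R = Σλ_iE_i / (1 + Σλ_ih_i)
Numerator: 0.08×11.6 + 0.13×11.3 = 2.397
Denominator: 1 + 0.08×50.7 + 0.13×25.4 = 8.358
R = 2.397/8.358 = 0.2868 kJ/s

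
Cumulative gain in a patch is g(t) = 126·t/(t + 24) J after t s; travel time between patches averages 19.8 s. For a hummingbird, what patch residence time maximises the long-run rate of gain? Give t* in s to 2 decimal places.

Maximise g(t)/(T+t): set derivative to zero → g'(t)(T+t) = g(t).
g'(t) = 126·24/(t + 24)². Setting 126·24/(t+24)² = 126t/[(t+24)(19.8+t)] gives 24(19.8+t) = t(t+24), so t² = 24×19.8 = 475.2.
t* = √475.2 = 21.8 s.

21.80 s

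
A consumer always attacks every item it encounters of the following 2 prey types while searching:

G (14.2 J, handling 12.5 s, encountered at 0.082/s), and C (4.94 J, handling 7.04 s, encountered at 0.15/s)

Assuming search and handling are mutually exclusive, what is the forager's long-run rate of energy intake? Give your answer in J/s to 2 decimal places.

0.62 J/s

R = Σλ_iE_i / (1 + Σλ_ih_i)
Numerator: 0.082×14.2 + 0.15×4.94 = 1.905
Denominator: 1 + 0.082×12.5 + 0.15×7.04 = 3.081
R = 1.905/3.081 = 0.6184 J/s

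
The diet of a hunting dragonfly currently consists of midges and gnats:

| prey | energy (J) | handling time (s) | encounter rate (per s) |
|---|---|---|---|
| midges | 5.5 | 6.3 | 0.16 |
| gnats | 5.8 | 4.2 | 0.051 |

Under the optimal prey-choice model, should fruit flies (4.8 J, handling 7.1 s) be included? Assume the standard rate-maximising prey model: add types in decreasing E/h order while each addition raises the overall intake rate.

On midges and gnats alone, R = ΣλE/(1+Σλh) = 1.176/2.222 = 0.5291 J/s.
fruit flies: E/h = 4.8/7.1 = 0.6761 J/s.
Since 0.6761 > R, including fruit flies increases the long-run rate.

Yes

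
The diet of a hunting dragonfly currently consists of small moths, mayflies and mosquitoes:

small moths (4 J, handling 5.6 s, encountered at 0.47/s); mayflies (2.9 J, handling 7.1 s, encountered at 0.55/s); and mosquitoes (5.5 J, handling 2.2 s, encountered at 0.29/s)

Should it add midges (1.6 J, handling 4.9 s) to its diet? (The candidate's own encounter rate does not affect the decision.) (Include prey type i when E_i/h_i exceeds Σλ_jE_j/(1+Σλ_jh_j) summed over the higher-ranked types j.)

Current rate: (0.47×4 + 0.55×2.9 + 0.29×5.5)/(1 + 0.47×5.6 + 0.55×7.1 + 0.29×2.2) = 0.6202 J/s.
midges: E/h = 1.6/4.9 = 0.3265 J/s.
Since 0.3265 < R, time spent handling midges is better spent searching.

No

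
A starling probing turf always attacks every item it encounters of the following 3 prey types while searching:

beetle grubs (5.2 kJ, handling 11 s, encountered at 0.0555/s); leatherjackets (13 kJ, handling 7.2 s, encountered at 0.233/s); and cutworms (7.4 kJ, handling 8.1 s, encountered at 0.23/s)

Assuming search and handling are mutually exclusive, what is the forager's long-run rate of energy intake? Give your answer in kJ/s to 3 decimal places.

0.974 kJ/s

R = Σλ_iE_i / (1 + Σλ_ih_i)
Numerator: 0.0555×5.2 + 0.233×13 + 0.23×7.4 = 5.02
Denominator: 1 + 0.0555×11 + 0.233×7.2 + 0.23×8.1 = 5.151
R = 5.02/5.151 = 0.9745 kJ/s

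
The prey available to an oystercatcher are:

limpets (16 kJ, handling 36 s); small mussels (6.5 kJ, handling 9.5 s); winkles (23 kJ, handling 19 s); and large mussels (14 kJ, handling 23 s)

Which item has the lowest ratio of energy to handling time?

limpets

Profitability E/h (kJ/s): limpets = 16/36 = 0.444, small mussels = 6.5/9.5 = 0.684, winkles = 23/19 = 1.21, large mussels = 14/23 = 0.609.
Ranked: winkles > small mussels > large mussels > limpets.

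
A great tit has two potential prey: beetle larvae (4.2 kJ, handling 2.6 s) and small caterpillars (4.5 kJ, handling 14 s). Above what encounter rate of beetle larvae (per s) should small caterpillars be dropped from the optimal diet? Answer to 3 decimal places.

0.096 per s

The zero-one rule: include small caterpillars iff E₂/h₂ > λE₁/(1+λh₁). Equality gives the switch point.
λE₁h₂ = E₂ + λE₂h₁ ⇒ λ = E₂/(E₁h₂ − E₂h₁) = 4.5/(58.8 − 11.7) = 0.09554 per s.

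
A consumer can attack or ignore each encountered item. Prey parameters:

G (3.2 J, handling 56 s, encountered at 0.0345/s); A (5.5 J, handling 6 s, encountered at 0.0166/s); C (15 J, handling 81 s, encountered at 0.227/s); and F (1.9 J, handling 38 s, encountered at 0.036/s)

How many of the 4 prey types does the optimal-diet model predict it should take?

Profitabilities (E/h, J/s): A 0.917, C 0.185, G 0.0571, F 0.05. Add prey in this order while the next type's profitability exceeds the intake rate on those already taken.
Rate on top 1: 0.08303. C: 0.185 > 0.08303 → include.
Rate on top 2: 0.1794. G: 0.0571 < 0.1794 → exclude; stop.
Optimal diet: A, C — 2 of 4 types.

2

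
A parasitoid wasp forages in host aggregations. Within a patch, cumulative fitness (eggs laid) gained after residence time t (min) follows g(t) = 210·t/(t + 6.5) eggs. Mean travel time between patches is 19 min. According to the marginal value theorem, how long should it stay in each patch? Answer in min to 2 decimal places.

Maximise g(t)/(T+t): set derivative to zero → g'(t)(T+t) = g(t).
g'(t) = 210·6.5/(t + 6.5)². Setting 210·6.5/(t+6.5)² = 210t/[(t+6.5)(19+t)] gives 6.5(19+t) = t(t+6.5), so t² = 6.5×19 = 123.5.
t* = √123.5 = 11.11 min.

11.11 min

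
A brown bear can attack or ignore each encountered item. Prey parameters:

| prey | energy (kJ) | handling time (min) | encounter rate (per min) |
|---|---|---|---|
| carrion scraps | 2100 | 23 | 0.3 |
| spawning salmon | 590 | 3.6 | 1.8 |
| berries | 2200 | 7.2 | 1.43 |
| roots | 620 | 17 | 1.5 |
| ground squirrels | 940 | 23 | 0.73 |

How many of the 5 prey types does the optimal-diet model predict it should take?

1

Rank by E/h (kJ/min): berries 306, spawning salmon 164, carrion scraps 91.3, ground squirrels 40.9, roots 36.5. Include each in turn until the next type's E/h falls below the running intake rate.
Rate on top 1: 278.5. spawning salmon: 164 < 278.5 → exclude; stop.
Optimal diet: berries — 1 of 5 types.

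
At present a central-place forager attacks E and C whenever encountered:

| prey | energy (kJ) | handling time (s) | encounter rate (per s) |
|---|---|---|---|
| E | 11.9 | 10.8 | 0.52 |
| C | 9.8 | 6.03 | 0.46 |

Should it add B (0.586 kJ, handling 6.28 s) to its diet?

No

On E and C alone, R = ΣλE/(1+Σλh) = 10.7/9.39 = 1.139 kJ/s.
Profitability of B: 0.586/6.28 = 0.09331 kJ/s.
Since 0.09331 < R, time spent handling B is better spent searching.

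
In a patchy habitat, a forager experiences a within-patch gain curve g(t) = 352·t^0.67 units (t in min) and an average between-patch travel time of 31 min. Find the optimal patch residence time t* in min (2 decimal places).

Maximise g(t)/(T+t): set derivative to zero → g'(t)(T+t) = g(t).
g'(t) = 0.67·352·t^-0.33. Setting 0.67·352·t^-0.33 = 352·t^0.67/(31+t) gives 0.67(31+t) = t, so 0.33·t = 0.67×31.
t* = 0.67×31/0.33 = 62.94 min.

62.94 min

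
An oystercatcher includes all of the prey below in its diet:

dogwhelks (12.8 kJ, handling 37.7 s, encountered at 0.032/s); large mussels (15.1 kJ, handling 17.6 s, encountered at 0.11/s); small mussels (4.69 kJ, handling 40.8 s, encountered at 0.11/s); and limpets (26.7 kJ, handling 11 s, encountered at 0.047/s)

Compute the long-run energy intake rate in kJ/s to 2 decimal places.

0.42 kJ/s

Energy encountered per unit search time: 0.032×12.8 + 0.11×15.1 + 0.11×4.69 + 0.047×26.7 = 3.841 kJ/s.
Handling time per unit search time: 0.032×37.7 + 0.11×17.6 + 0.11×40.8 + 0.047×11 = 8.147.
Rate = 3.841/(1 + 8.147) = 0.4199 kJ/s.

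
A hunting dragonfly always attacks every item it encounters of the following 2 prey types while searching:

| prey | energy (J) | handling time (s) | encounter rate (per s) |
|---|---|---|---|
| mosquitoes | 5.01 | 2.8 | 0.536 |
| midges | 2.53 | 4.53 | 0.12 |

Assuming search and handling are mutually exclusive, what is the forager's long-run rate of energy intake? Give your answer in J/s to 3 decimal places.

0.982 J/s

R = Σλ_iE_i / (1 + Σλ_ih_i)
Numerator: 0.536×5.01 + 0.12×2.53 = 2.989
Denominator: 1 + 0.536×2.8 + 0.12×4.53 = 3.044
R = 2.989/3.044 = 0.9818 J/s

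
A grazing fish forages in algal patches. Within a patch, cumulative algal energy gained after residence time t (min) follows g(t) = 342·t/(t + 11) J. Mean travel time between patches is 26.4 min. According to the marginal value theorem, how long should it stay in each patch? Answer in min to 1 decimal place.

17.0 min

Maximise g(t)/(T+t): set derivative to zero → g'(t)(T+t) = g(t).
g'(t) = 342·11/(t + 11)². Setting 342·11/(t+11)² = 342t/[(t+11)(26.4+t)] gives 11(26.4+t) = t(t+11), so t² = 11×26.4 = 290.4.
t* = √290.4 = 17.04 min.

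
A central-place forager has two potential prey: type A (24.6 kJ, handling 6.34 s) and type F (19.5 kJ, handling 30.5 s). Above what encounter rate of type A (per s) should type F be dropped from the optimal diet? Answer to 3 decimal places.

The zero-one rule: include type F iff E₂/h₂ > λE₁/(1+λh₁). Equality gives the switch point.
λE₁h₂ = E₂ + λE₂h₁ ⇒ λ = E₂/(E₁h₂ − E₂h₁) = 19.5/(750.3 − 123.6) = 0.03112 per s.

0.031 per s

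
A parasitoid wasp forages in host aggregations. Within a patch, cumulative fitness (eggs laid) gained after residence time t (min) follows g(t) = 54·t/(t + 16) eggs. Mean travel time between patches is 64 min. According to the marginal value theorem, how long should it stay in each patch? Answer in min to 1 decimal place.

Optimal t* satisfies g'(t*) = g(t*)/(T + t*).
g'(t) = 54·16/(t + 16)². Setting 54·16/(t+16)² = 54t/[(t+16)(64+t)] gives 16(64+t) = t(t+16), so t² = 16×64 = 1024.
t* = √1024 = 32 min.

32.0 min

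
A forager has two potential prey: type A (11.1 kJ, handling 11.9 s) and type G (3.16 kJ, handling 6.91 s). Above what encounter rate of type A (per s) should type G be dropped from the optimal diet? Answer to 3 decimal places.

0.081 per s

At the threshold, the rate on type A alone equals the profitability of type G: λ·11.1/(1 + λ·11.9) = 3.16/6.91 = 0.4573.
Rearranging, λ(11.1 − 0.4573×11.9) = 0.4573, so λ = 0.4573/5.658 = 0.08082 per s.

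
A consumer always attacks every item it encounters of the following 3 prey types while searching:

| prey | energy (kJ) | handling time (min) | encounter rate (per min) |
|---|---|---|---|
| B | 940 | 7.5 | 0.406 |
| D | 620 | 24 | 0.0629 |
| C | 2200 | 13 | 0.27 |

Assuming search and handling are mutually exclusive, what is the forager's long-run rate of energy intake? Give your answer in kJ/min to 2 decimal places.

Energy encountered per unit search time: 0.406×940 + 0.0629×620 + 0.27×2200 = 1015 kJ/min.
Handling time per unit search time: 0.406×7.5 + 0.0629×24 + 0.27×13 = 8.065.
Rate = 1015/(1 + 8.065) = 111.9 kJ/min.

111.93 kJ/min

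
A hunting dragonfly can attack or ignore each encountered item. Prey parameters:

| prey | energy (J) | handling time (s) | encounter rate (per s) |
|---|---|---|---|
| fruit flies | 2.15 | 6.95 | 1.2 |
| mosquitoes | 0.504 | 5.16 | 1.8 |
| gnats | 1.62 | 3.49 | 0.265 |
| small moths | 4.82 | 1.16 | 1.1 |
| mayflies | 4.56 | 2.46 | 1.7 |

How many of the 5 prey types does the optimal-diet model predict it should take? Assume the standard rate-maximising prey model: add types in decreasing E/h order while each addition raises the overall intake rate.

1

Profitabilities (E/h, J/s): small moths 4.16, mayflies 1.85, gnats 0.464, fruit flies 0.309, mosquitoes 0.0977. Add prey in this order while the next type's profitability exceeds the intake rate on those already taken.
Rate on top 1: 2.33. mayflies: 1.85 < 2.33 → exclude; stop.
Optimal diet: small moths — 1 of 5 types.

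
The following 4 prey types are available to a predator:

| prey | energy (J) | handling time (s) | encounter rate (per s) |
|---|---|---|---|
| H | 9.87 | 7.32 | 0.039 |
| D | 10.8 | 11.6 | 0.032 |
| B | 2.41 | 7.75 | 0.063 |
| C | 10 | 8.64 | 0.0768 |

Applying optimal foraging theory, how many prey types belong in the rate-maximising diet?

E/h in descending order: H 1.35, C 1.16, D 0.931, B 0.311 J/s. The optimal diet is the largest prefix of this list for which every included type satisfies E_i/h_i > R on the types above it.
Rate on top 1: 0.2994. C: 1.16 > 0.2994 → include.
Rate on top 2: 0.5915. D: 0.931 > 0.5915 → include.
Rate on top 3: 0.6459. B: 0.311 < 0.6459 → exclude; stop.
Optimal diet: H, C, D — 3 of 4 types.

3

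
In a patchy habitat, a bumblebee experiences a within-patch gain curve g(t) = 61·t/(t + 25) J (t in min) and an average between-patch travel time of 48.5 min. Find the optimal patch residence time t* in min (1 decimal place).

Optimal t* satisfies g'(t*) = g(t*)/(T + t*).
g'(t) = 61·25/(t + 25)². Setting 61·25/(t+25)² = 61t/[(t+25)(48.5+t)] gives 25(48.5+t) = t(t+25), so t² = 25×48.5 = 1212.
t* = √1212 = 34.82 min.

34.8 min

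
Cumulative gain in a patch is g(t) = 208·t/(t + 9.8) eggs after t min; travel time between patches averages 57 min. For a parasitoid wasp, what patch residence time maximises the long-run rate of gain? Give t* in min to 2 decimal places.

23.63 min

Maximise g(t)/(T+t): set derivative to zero → g'(t)(T+t) = g(t).
g'(t) = 208·9.8/(t + 9.8)². Setting 208·9.8/(t+9.8)² = 208t/[(t+9.8)(57+t)] gives 9.8(57+t) = t(t+9.8), so t² = 9.8×57 = 558.6.
t* = √558.6 = 23.63 min.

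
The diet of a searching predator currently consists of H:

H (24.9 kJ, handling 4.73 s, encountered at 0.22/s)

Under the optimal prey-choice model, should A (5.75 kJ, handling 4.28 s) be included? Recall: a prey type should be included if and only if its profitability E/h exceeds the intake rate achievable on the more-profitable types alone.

On H alone, R = ΣλE/(1+Σλh) = 5.478/2.041 = 2.685 kJ/s.
Profitability of A: 5.75/4.28 = 1.343 kJ/s.
1.343 < 2.685, so adding A would lower the average — exclude it.

No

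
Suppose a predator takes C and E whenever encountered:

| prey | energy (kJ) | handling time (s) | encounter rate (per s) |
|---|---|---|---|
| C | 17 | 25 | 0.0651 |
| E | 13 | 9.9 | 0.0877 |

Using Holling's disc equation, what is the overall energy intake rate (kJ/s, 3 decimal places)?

0.643 kJ/s

Energy encountered per unit search time: 0.0651×17 + 0.0877×13 = 2.247 kJ/s.
Handling time per unit search time: 0.0651×25 + 0.0877×9.9 = 2.496.
Rate = 2.247/(1 + 2.496) = 0.6427 kJ/s.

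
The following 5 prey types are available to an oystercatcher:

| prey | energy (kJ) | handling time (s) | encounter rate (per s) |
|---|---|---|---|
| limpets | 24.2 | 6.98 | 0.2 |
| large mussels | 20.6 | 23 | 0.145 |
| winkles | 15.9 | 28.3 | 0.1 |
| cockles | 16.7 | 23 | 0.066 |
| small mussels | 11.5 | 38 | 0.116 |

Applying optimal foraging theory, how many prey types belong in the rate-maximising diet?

Rank by E/h (kJ/s): limpets 3.47, large mussels 0.896, cockles 0.726, winkles 0.562, small mussels 0.303. Include each in turn until the next type's E/h falls below the running intake rate.
Rate on top 1: 2.02. large mussels: 0.896 < 2.02 → exclude; stop.
Optimal diet: limpets — 1 of 5 types.

1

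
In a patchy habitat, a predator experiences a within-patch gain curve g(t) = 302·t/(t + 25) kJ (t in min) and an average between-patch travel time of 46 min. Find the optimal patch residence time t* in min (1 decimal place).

Maximise g(t)/(T+t): set derivative to zero → g'(t)(T+t) = g(t).
g'(t) = 302·25/(t + 25)². Setting 302·25/(t+25)² = 302t/[(t+25)(46+t)] gives 25(46+t) = t(t+25), so t² = 25×46 = 1150.
t* = √1150 = 33.91 min.

33.9 min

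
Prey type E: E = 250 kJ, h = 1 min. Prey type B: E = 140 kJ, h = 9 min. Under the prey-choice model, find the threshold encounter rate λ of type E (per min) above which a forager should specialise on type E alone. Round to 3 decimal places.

0.066 per min

Drop type B once their profitability E₂/h₂ falls below the rate achievable on type E alone: E₂/h₂ = λE₁/(1 + λh₁).
Solve for λ: λE₁h₂ = E₂(1 + λh₁) → λ(E₁h₂ − E₂h₁) = E₂ → λ = E₂/(E₁h₂ − E₂h₁).
λ = 140/(250×9 − 140×1) = 140/2110 = 0.06635 per min.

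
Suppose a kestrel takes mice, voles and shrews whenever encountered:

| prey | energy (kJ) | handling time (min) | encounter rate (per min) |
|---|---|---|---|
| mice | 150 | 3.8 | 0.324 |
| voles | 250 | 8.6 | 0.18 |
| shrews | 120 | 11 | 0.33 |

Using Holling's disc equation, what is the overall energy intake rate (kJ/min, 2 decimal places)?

R = Σλ_iE_i / (1 + Σλ_ih_i)
Numerator: 0.324×150 + 0.18×250 + 0.33×120 = 133.2
Denominator: 1 + 0.324×3.8 + 0.18×8.6 + 0.33×11 = 7.409
R = 133.2/7.409 = 17.98 kJ/min

17.98 kJ/min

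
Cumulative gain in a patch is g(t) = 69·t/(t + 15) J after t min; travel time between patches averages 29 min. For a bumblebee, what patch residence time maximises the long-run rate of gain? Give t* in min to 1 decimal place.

20.9 min

Maximise g(t)/(T+t): set derivative to zero → g'(t)(T+t) = g(t).
g'(t) = 69·15/(t + 15)². Setting 69·15/(t+15)² = 69t/[(t+15)(29+t)] gives 15(29+t) = t(t+15), so t² = 15×29 = 435.
t* = √435 = 20.86 min.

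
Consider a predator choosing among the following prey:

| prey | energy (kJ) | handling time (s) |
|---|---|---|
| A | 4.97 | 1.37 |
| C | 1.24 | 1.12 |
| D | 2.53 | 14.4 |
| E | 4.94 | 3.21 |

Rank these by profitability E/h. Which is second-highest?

E

In descending order of E/h:
A: 4.97/1.37 = 3.63 kJ/s
E: 4.94/3.21 = 1.54 kJ/s
C: 1.24/1.12 = 1.11 kJ/s
D: 2.53/14.4 = 0.176 kJ/s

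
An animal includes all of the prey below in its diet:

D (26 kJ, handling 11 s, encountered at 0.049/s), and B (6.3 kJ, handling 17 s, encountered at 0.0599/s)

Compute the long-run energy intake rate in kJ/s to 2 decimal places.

R = (0.049×26 + 0.0599×6.3) / (1 + 0.049×11 + 0.0599×17) = 1.651/2.557 = 0.6457 kJ/s.

0.65 kJ/s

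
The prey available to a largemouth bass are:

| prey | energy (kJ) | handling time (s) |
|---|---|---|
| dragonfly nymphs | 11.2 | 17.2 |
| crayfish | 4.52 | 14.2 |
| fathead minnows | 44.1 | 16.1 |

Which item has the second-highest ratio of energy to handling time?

In descending order of E/h:
fathead minnows: 44.1/16.1 = 2.74 kJ/s
dragonfly nymphs: 11.2/17.2 = 0.651 kJ/s
crayfish: 4.52/14.2 = 0.318 kJ/s

dragonfly nymphs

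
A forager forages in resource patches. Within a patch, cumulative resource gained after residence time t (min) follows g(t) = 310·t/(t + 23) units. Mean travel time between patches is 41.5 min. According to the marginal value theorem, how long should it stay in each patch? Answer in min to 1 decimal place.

30.9 min

Maximise g(t)/(T+t): set derivative to zero → g'(t)(T+t) = g(t).
g'(t) = 310·23/(t + 23)². Setting 310·23/(t+23)² = 310t/[(t+23)(41.5+t)] gives 23(41.5+t) = t(t+23), so t² = 23×41.5 = 954.5.
t* = √954.5 = 30.89 min.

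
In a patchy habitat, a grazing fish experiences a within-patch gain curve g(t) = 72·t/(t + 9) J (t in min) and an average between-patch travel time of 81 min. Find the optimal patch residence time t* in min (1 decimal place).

By the marginal value theorem, leave when the instantaneous gain rate g'(t) equals the habitat-wide average g(t)/(T + t).
g'(t) = 72·9/(t + 9)². Setting 72·9/(t+9)² = 72t/[(t+9)(81+t)] gives 9(81+t) = t(t+9), so t² = 9×81 = 729.
t* = √729 = 27 min.

27.0 min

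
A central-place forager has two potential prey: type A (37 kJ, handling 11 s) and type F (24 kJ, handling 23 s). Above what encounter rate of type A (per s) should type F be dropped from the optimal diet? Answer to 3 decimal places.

At the threshold, the rate on type A alone equals the profitability of type F: λ·37/(1 + λ·11) = 24/23 = 1.043.
Rearranging, λ(37 − 1.043×11) = 1.043, so λ = 1.043/25.52 = 0.04089 per s.

0.041 per s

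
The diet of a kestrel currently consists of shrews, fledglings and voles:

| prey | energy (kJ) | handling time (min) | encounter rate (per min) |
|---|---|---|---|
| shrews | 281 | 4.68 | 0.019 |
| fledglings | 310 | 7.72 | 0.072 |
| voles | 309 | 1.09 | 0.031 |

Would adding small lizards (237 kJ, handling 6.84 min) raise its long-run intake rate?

On shrews, fledglings and voles alone, R = ΣλE/(1+Σλh) = 37.24/1.679 = 22.18 kJ/min.
Profitability of small lizards: 237/6.84 = 34.65 kJ/min.
34.65 > 22.18, so adding small lizards raises the average — include it.

Yes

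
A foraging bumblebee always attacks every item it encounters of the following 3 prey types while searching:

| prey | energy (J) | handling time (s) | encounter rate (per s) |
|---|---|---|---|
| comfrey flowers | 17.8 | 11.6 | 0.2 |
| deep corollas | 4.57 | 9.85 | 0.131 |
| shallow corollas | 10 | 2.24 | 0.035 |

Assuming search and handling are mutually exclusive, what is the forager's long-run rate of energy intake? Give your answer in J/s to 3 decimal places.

0.962 J/s

R = (0.2×17.8 + 0.131×4.57 + 0.035×10) / (1 + 0.2×11.6 + 0.131×9.85 + 0.035×2.24) = 4.509/4.689 = 0.9616 J/s.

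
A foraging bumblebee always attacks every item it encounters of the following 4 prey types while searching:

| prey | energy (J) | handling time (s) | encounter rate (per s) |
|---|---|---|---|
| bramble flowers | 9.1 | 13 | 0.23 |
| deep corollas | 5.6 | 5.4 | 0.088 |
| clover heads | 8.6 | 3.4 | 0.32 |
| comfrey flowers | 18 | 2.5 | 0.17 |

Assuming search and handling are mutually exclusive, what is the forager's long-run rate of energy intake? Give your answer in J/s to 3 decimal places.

Energy encountered per unit search time: 0.23×9.1 + 0.088×5.6 + 0.32×8.6 + 0.17×18 = 8.398 J/s.
Handling time per unit search time: 0.23×13 + 0.088×5.4 + 0.32×3.4 + 0.17×2.5 = 4.978.
Rate = 8.398/(1 + 4.978) = 1.405 J/s.

1.405 J/s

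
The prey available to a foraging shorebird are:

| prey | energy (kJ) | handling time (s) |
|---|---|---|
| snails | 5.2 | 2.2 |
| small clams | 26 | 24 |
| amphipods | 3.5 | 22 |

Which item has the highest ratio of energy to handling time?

Profitability E/h (kJ/s): snails = 5.2/2.2 = 2.36, small clams = 26/24 = 1.08, amphipods = 3.5/22 = 0.159.
Ranked: snails > small clams > amphipods.

snails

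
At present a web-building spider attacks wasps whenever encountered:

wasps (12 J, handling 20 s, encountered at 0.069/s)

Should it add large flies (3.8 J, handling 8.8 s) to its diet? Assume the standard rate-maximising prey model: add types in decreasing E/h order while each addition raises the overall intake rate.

Yes

On wasps alone, R = ΣλE/(1+Σλh) = 0.828/2.38 = 0.3479 J/s.
Profitability of large flies: 3.8/8.8 = 0.4318 J/s.
Since 0.4318 > R, including large flies increases the long-run rate.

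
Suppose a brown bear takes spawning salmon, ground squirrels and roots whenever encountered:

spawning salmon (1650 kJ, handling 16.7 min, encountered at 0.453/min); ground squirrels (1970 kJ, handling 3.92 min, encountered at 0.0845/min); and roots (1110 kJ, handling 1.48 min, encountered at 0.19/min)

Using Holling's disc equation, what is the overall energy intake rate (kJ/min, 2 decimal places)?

122.56 kJ/min

R = (0.453×1650 + 0.0845×1970 + 0.19×1110) / (1 + 0.453×16.7 + 0.0845×3.92 + 0.19×1.48) = 1125/9.178 = 122.6 kJ/min.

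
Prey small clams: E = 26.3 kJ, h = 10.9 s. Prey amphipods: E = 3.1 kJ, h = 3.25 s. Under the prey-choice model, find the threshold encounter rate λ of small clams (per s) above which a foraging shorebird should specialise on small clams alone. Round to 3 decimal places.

At the threshold, the rate on small clams alone equals the profitability of amphipods: λ·26.3/(1 + λ·10.9) = 3.1/3.25 = 0.9538.
Rearranging, λ(26.3 − 0.9538×10.9) = 0.9538, so λ = 0.9538/15.9 = 0.05998 per s.

0.060 per s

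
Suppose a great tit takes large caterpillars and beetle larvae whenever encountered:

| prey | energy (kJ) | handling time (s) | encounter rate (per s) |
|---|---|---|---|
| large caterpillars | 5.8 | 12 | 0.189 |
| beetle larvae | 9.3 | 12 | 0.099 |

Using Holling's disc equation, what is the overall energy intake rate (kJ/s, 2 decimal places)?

0.45 kJ/s

R = (0.189×5.8 + 0.099×9.3) / (1 + 0.189×12 + 0.099×12) = 2.017/4.456 = 0.4526 kJ/s.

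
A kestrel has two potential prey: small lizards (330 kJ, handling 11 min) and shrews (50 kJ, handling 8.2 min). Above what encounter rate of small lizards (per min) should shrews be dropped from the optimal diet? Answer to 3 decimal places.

The zero-one rule: include shrews iff E₂/h₂ > λE₁/(1+λh₁). Equality gives the switch point.
λE₁h₂ = E₂ + λE₂h₁ ⇒ λ = E₂/(E₁h₂ − E₂h₁) = 50/(2706 − 550) = 0.02319 per min.

0.023 per min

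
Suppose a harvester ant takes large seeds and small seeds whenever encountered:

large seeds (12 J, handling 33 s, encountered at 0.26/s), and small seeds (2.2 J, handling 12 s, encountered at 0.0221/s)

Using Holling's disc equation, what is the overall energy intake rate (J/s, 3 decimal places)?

0.322 J/s

R = Σλ_iE_i / (1 + Σλ_ih_i)
Numerator: 0.26×12 + 0.0221×2.2 = 3.169
Denominator: 1 + 0.26×33 + 0.0221×12 = 9.845
R = 3.169/9.845 = 0.3218 J/s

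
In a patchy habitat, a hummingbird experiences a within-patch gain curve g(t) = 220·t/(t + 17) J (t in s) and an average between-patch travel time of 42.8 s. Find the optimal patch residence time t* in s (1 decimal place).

27.0 s

Optimal t* satisfies g'(t*) = g(t*)/(T + t*).
g'(t) = 220·17/(t + 17)². Setting 220·17/(t+17)² = 220t/[(t+17)(42.8+t)] gives 17(42.8+t) = t(t+17), so t² = 17×42.8 = 727.6.
t* = √727.6 = 26.97 s.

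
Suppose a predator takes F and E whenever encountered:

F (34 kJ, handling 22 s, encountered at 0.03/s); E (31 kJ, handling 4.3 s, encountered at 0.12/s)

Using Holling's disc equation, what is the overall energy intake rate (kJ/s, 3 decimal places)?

R = (0.03×34 + 0.12×31) / (1 + 0.03×22 + 0.12×4.3) = 4.74/2.176 = 2.178 kJ/s.

2.178 kJ/s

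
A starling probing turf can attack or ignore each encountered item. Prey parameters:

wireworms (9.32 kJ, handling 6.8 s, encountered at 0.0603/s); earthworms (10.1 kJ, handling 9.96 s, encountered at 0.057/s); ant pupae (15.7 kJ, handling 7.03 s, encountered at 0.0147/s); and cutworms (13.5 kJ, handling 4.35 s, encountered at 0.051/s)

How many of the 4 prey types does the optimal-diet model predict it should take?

E/h in descending order: cutworms 3.1, ant pupae 2.23, wireworms 1.37, earthworms 1.01 kJ/s. The optimal diet is the largest prefix of this list for which every included type satisfies E_i/h_i > R on the types above it.
Rate on top 1: 0.5635. ant pupae: 2.23 > 0.5635 → include.
Rate on top 2: 0.6937. wireworms: 1.37 > 0.6937 → include.
Rate on top 3: 0.8537. earthworms: 1.01 > 0.8537 → include.
Optimal diet: cutworms, ant pupae, wireworms, earthworms — 4 of 4 types.

4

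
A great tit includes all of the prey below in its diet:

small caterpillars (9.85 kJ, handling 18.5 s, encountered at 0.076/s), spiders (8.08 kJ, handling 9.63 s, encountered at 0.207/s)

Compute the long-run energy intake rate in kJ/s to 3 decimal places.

R = Σλ_iE_i / (1 + Σλ_ih_i)
Numerator: 0.076×9.85 + 0.207×8.08 = 2.421
Denominator: 1 + 0.076×18.5 + 0.207×9.63 = 4.399
R = 2.421/4.399 = 0.5503 kJ/s

0.550 kJ/s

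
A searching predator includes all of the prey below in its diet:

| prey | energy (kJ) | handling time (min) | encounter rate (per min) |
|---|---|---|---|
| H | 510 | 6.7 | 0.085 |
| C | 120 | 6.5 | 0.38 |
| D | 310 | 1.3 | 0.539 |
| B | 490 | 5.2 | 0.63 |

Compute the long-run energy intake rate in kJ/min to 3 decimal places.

R = Σλ_iE_i / (1 + Σλ_ih_i)
Numerator: 0.085×510 + 0.38×120 + 0.539×310 + 0.63×490 = 564.7
Denominator: 1 + 0.085×6.7 + 0.38×6.5 + 0.539×1.3 + 0.63×5.2 = 8.016
R = 564.7/8.016 = 70.45 kJ/min

70.450 kJ/min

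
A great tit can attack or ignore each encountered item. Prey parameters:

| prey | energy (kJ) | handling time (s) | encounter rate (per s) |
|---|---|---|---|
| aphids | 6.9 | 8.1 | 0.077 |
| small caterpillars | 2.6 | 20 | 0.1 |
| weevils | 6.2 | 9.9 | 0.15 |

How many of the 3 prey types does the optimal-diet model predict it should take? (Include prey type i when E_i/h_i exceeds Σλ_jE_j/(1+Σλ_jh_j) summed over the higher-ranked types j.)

Rank by E/h (kJ/s): aphids 0.852, weevils 0.626, small caterpillars 0.13. Include each in turn until the next type's E/h falls below the running intake rate.
Rate on top 1: 0.3272. weevils: 0.626 > 0.3272 → include.
Rate on top 2: 0.4701. small caterpillars: 0.13 < 0.4701 → exclude; stop.
Optimal diet: aphids, weevils — 2 of 3 types.

2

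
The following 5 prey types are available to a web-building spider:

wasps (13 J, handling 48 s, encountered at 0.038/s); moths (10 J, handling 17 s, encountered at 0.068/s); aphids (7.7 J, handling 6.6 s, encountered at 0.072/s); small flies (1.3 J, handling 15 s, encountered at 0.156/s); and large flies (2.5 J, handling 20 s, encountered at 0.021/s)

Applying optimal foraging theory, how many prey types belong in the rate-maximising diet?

Rank by E/h (J/s): aphids 1.17, moths 0.588, wasps 0.271, large flies 0.125, small flies 0.0867. Include each in turn until the next type's E/h falls below the running intake rate.
Rate on top 1: 0.3758. moths: 0.588 > 0.3758 → include.
Rate on top 2: 0.4691. wasps: 0.271 < 0.4691 → exclude; stop.
Optimal diet: aphids, moths — 2 of 5 types.

2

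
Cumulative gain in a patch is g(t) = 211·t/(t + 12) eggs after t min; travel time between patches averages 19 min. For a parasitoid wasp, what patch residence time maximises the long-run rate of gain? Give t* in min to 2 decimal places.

15.10 min

Optimal t* satisfies g'(t*) = g(t*)/(T + t*).
g'(t) = 211·12/(t + 12)². Setting 211·12/(t+12)² = 211t/[(t+12)(19+t)] gives 12(19+t) = t(t+12), so t² = 12×19 = 228.
t* = √228 = 15.1 min.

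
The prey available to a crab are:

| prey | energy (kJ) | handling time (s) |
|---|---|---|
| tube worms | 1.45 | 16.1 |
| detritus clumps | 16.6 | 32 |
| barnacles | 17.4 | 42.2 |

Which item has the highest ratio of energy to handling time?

In descending order of E/h:
detritus clumps: 16.6/32 = 0.519 kJ/s
barnacles: 17.4/42.2 = 0.412 kJ/s
tube worms: 1.45/16.1 = 0.0901 kJ/s

detritus clumps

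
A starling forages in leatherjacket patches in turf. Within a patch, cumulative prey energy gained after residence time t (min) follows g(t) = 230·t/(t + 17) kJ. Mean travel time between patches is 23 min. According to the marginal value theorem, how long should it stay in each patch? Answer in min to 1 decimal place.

19.8 min

By the marginal value theorem, leave when the instantaneous gain rate g'(t) equals the habitat-wide average g(t)/(T + t).
g'(t) = 230·17/(t + 17)². Setting 230·17/(t+17)² = 230t/[(t+17)(23+t)] gives 17(23+t) = t(t+17), so t² = 17×23 = 391.
t* = √391 = 19.77 min.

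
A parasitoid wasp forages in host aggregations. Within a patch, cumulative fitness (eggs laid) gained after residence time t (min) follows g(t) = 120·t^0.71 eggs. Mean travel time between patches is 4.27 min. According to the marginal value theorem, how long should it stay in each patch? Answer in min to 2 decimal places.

10.45 min

Maximise g(t)/(T+t): set derivative to zero → g'(t)(T+t) = g(t).
g'(t) = 0.71·120·t^-0.29. Setting 0.71·120·t^-0.29 = 120·t^0.71/(4.27+t) gives 0.71(4.27+t) = t, so 0.29·t = 0.71×4.27.
t* = 0.71×4.27/0.29 = 10.45 min.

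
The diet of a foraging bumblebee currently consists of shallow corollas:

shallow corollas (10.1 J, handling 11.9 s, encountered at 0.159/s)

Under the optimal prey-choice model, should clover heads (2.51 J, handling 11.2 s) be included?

No

Current rate: (0.159×10.1)/(1 + 0.159×11.9) = 0.5553 J/s.
Profitability of clover heads: 2.51/11.2 = 0.2241 J/s.
Since 0.2241 < R, time spent handling clover heads is better spent searching.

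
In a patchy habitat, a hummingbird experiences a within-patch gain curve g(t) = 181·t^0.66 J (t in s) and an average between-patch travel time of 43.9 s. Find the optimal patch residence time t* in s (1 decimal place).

Maximise g(t)/(T+t): set derivative to zero → g'(t)(T+t) = g(t).
g'(t) = 0.66·181·t^-0.34. Setting 0.66·181·t^-0.34 = 181·t^0.66/(43.9+t) gives 0.66(43.9+t) = t, so 0.34·t = 0.66×43.9.
t* = 0.66×43.9/0.34 = 85.22 s.

85.2 s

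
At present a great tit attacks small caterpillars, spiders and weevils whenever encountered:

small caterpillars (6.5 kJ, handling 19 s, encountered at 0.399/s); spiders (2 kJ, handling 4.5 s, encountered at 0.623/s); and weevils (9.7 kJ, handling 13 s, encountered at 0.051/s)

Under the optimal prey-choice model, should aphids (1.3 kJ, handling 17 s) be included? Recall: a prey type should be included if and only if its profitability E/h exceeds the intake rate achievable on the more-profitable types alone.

Current rate: (0.399×6.5 + 0.623×2 + 0.051×9.7)/(1 + 0.399×19 + 0.623×4.5 + 0.051×13) = 0.3598 kJ/s.
aphids: E/h = 1.3/17 = 0.07647 kJ/s.
0.07647 < 0.3598, so adding aphids would lower the average — exclude it.

No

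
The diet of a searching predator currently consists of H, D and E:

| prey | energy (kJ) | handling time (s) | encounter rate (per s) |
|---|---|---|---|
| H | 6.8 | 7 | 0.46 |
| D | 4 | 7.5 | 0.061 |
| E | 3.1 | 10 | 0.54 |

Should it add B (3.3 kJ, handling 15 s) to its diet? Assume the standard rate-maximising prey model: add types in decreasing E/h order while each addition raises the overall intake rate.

Intake rate on the current diet: R = (0.46×6.8 + 0.061×4 + 0.54×3.1) / (1 + 0.46×7 + 0.061×7.5 + 0.54×10) = 5.046/10.08 = 0.5007 kJ/s.
Profitability of B: 3.3/15 = 0.22 kJ/s.
Since 0.22 < R, time spent handling B is better spent searching.

No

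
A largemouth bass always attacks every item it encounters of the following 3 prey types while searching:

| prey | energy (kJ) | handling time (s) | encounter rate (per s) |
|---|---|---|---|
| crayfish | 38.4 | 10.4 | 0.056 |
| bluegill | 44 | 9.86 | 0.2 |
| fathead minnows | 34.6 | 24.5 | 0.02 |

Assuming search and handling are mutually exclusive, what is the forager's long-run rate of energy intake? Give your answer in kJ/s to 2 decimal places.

Energy encountered per unit search time: 0.056×38.4 + 0.2×44 + 0.02×34.6 = 11.64 kJ/s.
Handling time per unit search time: 0.056×10.4 + 0.2×9.86 + 0.02×24.5 = 3.044.
Rate = 11.64/(1 + 3.044) = 2.879 kJ/s.

2.88 kJ/s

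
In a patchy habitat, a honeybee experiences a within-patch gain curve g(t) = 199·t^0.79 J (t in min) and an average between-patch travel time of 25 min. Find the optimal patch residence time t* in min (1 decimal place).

94.0 min

Maximise g(t)/(T+t): set derivative to zero → g'(t)(T+t) = g(t).
g'(t) = 0.79·199·t^-0.21. Setting 0.79·199·t^-0.21 = 199·t^0.79/(25+t) gives 0.79(25+t) = t, so 0.21·t = 0.79×25.
t* = 0.79×25/0.21 = 94.05 min.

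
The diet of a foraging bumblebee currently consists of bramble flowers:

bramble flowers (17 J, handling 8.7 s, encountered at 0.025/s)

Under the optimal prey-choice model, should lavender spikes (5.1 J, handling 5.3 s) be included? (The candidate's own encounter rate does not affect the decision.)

Current rate: (0.025×17)/(1 + 0.025×8.7) = 0.3491 J/s.
Profitability of lavender spikes: 5.1/5.3 = 0.9623 J/s.
Since 0.9623 > R, including lavender spikes increases the long-run rate.

Yes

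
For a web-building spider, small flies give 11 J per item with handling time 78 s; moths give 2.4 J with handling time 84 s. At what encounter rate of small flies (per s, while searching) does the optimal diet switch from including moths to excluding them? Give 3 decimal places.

The zero-one rule: include moths iff E₂/h₂ > λE₁/(1+λh₁). Equality gives the switch point.
λE₁h₂ = E₂ + λE₂h₁ ⇒ λ = E₂/(E₁h₂ − E₂h₁) = 2.4/(924 − 187.2) = 0.003257 per s.

0.003 per s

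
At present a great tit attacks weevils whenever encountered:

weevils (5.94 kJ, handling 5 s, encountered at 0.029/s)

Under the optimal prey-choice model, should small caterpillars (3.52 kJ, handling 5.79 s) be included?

Yes

Intake rate on the current diet: R = (0.029×5.94) / (1 + 0.029×5) = 0.1723/1.145 = 0.1504 kJ/s.
small caterpillars: E/h = 3.52/5.79 = 0.6079 kJ/s.
0.6079 > 0.1504, so adding small caterpillars raises the average — include it.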